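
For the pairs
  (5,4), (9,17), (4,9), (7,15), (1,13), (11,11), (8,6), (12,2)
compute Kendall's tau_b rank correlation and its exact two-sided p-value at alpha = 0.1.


Step 1: Enumerate the 28 unordered pairs (i,j) with i<j and classify each by sign(x_j-x_i) * sign(y_j-y_i).
  (1,2):dx=+4,dy=+13->C; (1,3):dx=-1,dy=+5->D; (1,4):dx=+2,dy=+11->C; (1,5):dx=-4,dy=+9->D
  (1,6):dx=+6,dy=+7->C; (1,7):dx=+3,dy=+2->C; (1,8):dx=+7,dy=-2->D; (2,3):dx=-5,dy=-8->C
  (2,4):dx=-2,dy=-2->C; (2,5):dx=-8,dy=-4->C; (2,6):dx=+2,dy=-6->D; (2,7):dx=-1,dy=-11->C
  (2,8):dx=+3,dy=-15->D; (3,4):dx=+3,dy=+6->C; (3,5):dx=-3,dy=+4->D; (3,6):dx=+7,dy=+2->C
  (3,7):dx=+4,dy=-3->D; (3,8):dx=+8,dy=-7->D; (4,5):dx=-6,dy=-2->C; (4,6):dx=+4,dy=-4->D
  (4,7):dx=+1,dy=-9->D; (4,8):dx=+5,dy=-13->D; (5,6):dx=+10,dy=-2->D; (5,7):dx=+7,dy=-7->D
  (5,8):dx=+11,dy=-11->D; (6,7):dx=-3,dy=-5->C; (6,8):dx=+1,dy=-9->D; (7,8):dx=+4,dy=-4->D
Step 2: C = 12, D = 16, total pairs = 28.
Step 3: tau = (C - D)/(n(n-1)/2) = (12 - 16)/28 = -0.142857.
Step 4: Exact two-sided p-value (enumerate n! = 40320 permutations of y under H0): p = 0.719544.
Step 5: alpha = 0.1. fail to reject H0.

tau_b = -0.1429 (C=12, D=16), p = 0.719544, fail to reject H0.


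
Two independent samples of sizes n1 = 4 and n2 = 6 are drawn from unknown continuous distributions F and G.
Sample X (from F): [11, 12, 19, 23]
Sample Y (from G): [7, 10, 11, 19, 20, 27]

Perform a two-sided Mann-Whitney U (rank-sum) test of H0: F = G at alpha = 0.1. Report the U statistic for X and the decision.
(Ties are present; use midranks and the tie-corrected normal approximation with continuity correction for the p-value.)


Step 1: Combine and sort all 10 observations; assign midranks.
sorted (value, group): (7,Y), (10,Y), (11,X), (11,Y), (12,X), (19,X), (19,Y), (20,Y), (23,X), (27,Y)
ranks: 7->1, 10->2, 11->3.5, 11->3.5, 12->5, 19->6.5, 19->6.5, 20->8, 23->9, 27->10
Step 2: Rank sum for X: R1 = 3.5 + 5 + 6.5 + 9 = 24.
Step 3: U_X = R1 - n1(n1+1)/2 = 24 - 4*5/2 = 24 - 10 = 14.
       U_Y = n1*n2 - U_X = 24 - 14 = 10.
Step 4: Ties are present, so use the tie-corrected normal approximation (with continuity correction) for the p-value.
Step 5: p-value = 0.747637; compare to alpha = 0.1. fail to reject H0.

U_X = 14, p = 0.747637, fail to reject H0 at alpha = 0.1.


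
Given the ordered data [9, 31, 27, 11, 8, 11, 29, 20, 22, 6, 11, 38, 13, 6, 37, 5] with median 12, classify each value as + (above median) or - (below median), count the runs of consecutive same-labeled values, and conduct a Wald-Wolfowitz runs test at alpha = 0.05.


Step 1: Compute median = 12; label A = above, B = below.
Labels in order: BAABBBAAABBAABAB  (n_A = 8, n_B = 8)
Step 2: Count runs R = 9.
Step 3: Under H0 (random ordering), E[R] = 2*n_A*n_B/(n_A+n_B) + 1 = 2*8*8/16 + 1 = 9.0000.
        Var[R] = 2*n_A*n_B*(2*n_A*n_B - n_A - n_B) / ((n_A+n_B)^2 * (n_A+n_B-1)) = 14336/3840 = 3.7333.
        SD[R] = 1.9322.
Step 4: R = E[R], so z = 0 with no continuity correction.
Step 5: Two-sided p-value via normal approximation = 2*(1 - Phi(|z|)) = 1.000000.
Step 6: alpha = 0.05. fail to reject H0.

R = 9, z = 0.0000, p = 1.000000, fail to reject H0.


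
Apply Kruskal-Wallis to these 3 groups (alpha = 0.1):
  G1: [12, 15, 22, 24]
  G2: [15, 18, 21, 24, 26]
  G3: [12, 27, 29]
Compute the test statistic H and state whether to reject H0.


Step 1: Combine all N = 12 observations and assign midranks.
sorted (value, group, rank): (12,G1,1.5), (12,G3,1.5), (15,G1,3.5), (15,G2,3.5), (18,G2,5), (21,G2,6), (22,G1,7), (24,G1,8.5), (24,G2,8.5), (26,G2,10), (27,G3,11), (29,G3,12)
Step 2: Sum ranks within each group.
R_1 = 20.5 (n_1 = 4)
R_2 = 33 (n_2 = 5)
R_3 = 24.5 (n_3 = 3)
Step 3: H = 12/(N(N+1)) * sum(R_i^2/n_i) - 3(N+1)
     = 12/(12*13) * (20.5^2/4 + 33^2/5 + 24.5^2/3) - 3*13
     = 0.076923 * 522.946 - 39
     = 1.226603.
Step 4: Ties present; correction factor C = 1 - 18/(12^3 - 12) = 0.989510. Corrected H = 1.226603 / 0.989510 = 1.239605.
Step 5: Under H0, H ~ chi^2(2); p-value = 0.538051.
Step 6: alpha = 0.1. fail to reject H0.

H = 1.2396, df = 2, p = 0.538051, fail to reject H0.


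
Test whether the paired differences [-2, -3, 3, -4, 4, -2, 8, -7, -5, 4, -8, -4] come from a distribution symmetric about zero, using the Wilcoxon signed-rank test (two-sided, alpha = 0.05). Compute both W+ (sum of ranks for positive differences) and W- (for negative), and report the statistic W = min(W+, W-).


Step 1: Drop any zero differences (none here) and take |d_i|.
|d| = [2, 3, 3, 4, 4, 2, 8, 7, 5, 4, 8, 4]
Step 2: Midrank |d_i| (ties get averaged ranks).
ranks: |2|->1.5, |3|->3.5, |3|->3.5, |4|->6.5, |4|->6.5, |2|->1.5, |8|->11.5, |7|->10, |5|->9, |4|->6.5, |8|->11.5, |4|->6.5
Step 3: Attach original signs; sum ranks with positive sign and with negative sign.
W+ = 3.5 + 6.5 + 11.5 + 6.5 = 28
W- = 1.5 + 3.5 + 6.5 + 1.5 + 10 + 9 + 11.5 + 6.5 = 50
(Check: W+ + W- = 78 should equal n(n+1)/2 = 78.)
Step 4: Test statistic W = min(W+, W-) = 28.
Step 5: Ties in |d|, so use the tie-corrected normal approximation.
        E[W] = n(n+1)/4 = 12*13/4 = 39.
        Tie groups: |d|=2 (t=2), |d|=3 (t=2), |d|=4 (t=4), |d|=8 (t=2); sum(t^3 - t) = 78.
        Var[W] = n(n+1)(2n+1)/24 - sum(t^3-t)/48 = 3900/24 - 78/48 = 160.875.
        z = (W - E[W]) / sqrt(Var[W]) = (28 - 39) / 12.6837 = -0.8673.
        Two-sided p = 2*Phi(z) = 0.385801.
Step 6: alpha = 0.05. fail to reject H0.

W+ = 28, W- = 50, W = min = 28, p = 0.385801, fail to reject H0.


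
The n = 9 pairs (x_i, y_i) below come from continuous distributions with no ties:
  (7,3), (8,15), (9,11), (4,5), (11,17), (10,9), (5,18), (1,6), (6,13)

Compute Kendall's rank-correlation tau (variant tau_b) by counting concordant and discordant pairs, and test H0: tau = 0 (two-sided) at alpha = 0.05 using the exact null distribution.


Step 1: Enumerate the 36 unordered pairs (i,j) with i<j and classify each by sign(x_j-x_i) * sign(y_j-y_i).
  (1,2):dx=+1,dy=+12->C; (1,3):dx=+2,dy=+8->C; (1,4):dx=-3,dy=+2->D; (1,5):dx=+4,dy=+14->C
  (1,6):dx=+3,dy=+6->C; (1,7):dx=-2,dy=+15->D; (1,8):dx=-6,dy=+3->D; (1,9):dx=-1,dy=+10->D
  (2,3):dx=+1,dy=-4->D; (2,4):dx=-4,dy=-10->C; (2,5):dx=+3,dy=+2->C; (2,6):dx=+2,dy=-6->D
  (2,7):dx=-3,dy=+3->D; (2,8):dx=-7,dy=-9->C; (2,9):dx=-2,dy=-2->C; (3,4):dx=-5,dy=-6->C
  (3,5):dx=+2,dy=+6->C; (3,6):dx=+1,dy=-2->D; (3,7):dx=-4,dy=+7->D; (3,8):dx=-8,dy=-5->C
  (3,9):dx=-3,dy=+2->D; (4,5):dx=+7,dy=+12->C; (4,6):dx=+6,dy=+4->C; (4,7):dx=+1,dy=+13->C
  (4,8):dx=-3,dy=+1->D; (4,9):dx=+2,dy=+8->C; (5,6):dx=-1,dy=-8->C; (5,7):dx=-6,dy=+1->D
  (5,8):dx=-10,dy=-11->C; (5,9):dx=-5,dy=-4->C; (6,7):dx=-5,dy=+9->D; (6,8):dx=-9,dy=-3->C
  (6,9):dx=-4,dy=+4->D; (7,8):dx=-4,dy=-12->C; (7,9):dx=+1,dy=-5->D; (8,9):dx=+5,dy=+7->C
Step 2: C = 21, D = 15, total pairs = 36.
Step 3: tau = (C - D)/(n(n-1)/2) = (21 - 15)/36 = 0.166667.
Step 4: Exact two-sided p-value (enumerate n! = 362880 permutations of y under H0): p = 0.612202.
Step 5: alpha = 0.05. fail to reject H0.

tau_b = 0.1667 (C=21, D=15), p = 0.612202, fail to reject H0.


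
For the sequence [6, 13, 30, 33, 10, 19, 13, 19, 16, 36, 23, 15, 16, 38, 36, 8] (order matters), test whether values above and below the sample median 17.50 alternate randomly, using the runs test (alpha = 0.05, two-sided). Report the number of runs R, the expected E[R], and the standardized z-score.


Step 1: Compute median = 17.50; label A = above, B = below.
Labels in order: BBAABABABAABBAAB  (n_A = 8, n_B = 8)
Step 2: Count runs R = 11.
Step 3: Under H0 (random ordering), E[R] = 2*n_A*n_B/(n_A+n_B) + 1 = 2*8*8/16 + 1 = 9.0000.
        Var[R] = 2*n_A*n_B*(2*n_A*n_B - n_A - n_B) / ((n_A+n_B)^2 * (n_A+n_B-1)) = 14336/3840 = 3.7333.
        SD[R] = 1.9322.
Step 4: Continuity-corrected z = (R - 0.5 - E[R]) / SD[R] = (11 - 0.5 - 9.0000) / 1.9322 = 0.7763.
Step 5: Two-sided p-value via normal approximation = 2*(1 - Phi(|z|)) = 0.437558.
Step 6: alpha = 0.05. fail to reject H0.

R = 11, z = 0.7763, p = 0.437558, fail to reject H0.


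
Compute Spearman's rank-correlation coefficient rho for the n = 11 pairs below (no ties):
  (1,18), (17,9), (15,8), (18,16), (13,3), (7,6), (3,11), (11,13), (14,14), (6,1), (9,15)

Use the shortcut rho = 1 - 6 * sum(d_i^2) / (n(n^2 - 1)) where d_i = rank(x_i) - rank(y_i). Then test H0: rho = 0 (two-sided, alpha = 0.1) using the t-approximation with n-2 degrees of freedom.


Step 1: Rank x and y separately (midranks; no ties here).
rank(x): 1->1, 17->10, 15->9, 18->11, 13->7, 7->4, 3->2, 11->6, 14->8, 6->3, 9->5
rank(y): 18->11, 9->5, 8->4, 16->10, 3->2, 6->3, 11->6, 13->7, 14->8, 1->1, 15->9
Step 2: d_i = R_x(i) - R_y(i); compute d_i^2.
  (1-11)^2=100, (10-5)^2=25, (9-4)^2=25, (11-10)^2=1, (7-2)^2=25, (4-3)^2=1, (2-6)^2=16, (6-7)^2=1, (8-8)^2=0, (3-1)^2=4, (5-9)^2=16
sum(d^2) = 214.
Step 3: rho = 1 - 6*214 / (11*(11^2 - 1)) = 1 - 1284/1320 = 0.027273.
Step 4: Under H0, t = rho * sqrt((n-2)/(1-rho^2)) = 0.0818 ~ t(9).
Step 5: Two-sided p-value from the t-distribution with 9 df = 0.936558.
Step 6: alpha = 0.1. fail to reject H0.

rho = 0.0273, p = 0.936558, fail to reject H0 at alpha = 0.1.


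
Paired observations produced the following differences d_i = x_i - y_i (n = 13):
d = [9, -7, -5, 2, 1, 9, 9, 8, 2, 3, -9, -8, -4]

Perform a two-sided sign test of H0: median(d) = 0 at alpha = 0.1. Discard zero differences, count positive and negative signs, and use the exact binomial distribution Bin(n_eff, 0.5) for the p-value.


Step 1: Discard zero differences. Original n = 13; n_eff = number of nonzero differences = 13.
Nonzero differences (with sign): +9, -7, -5, +2, +1, +9, +9, +8, +2, +3, -9, -8, -4
Step 2: Count signs: positive = 8, negative = 5.
Step 3: Under H0: P(positive) = 0.5, so the number of positives S ~ Bin(13, 0.5).
Step 4: Two-sided exact p-value = sum of Bin(13,0.5) probabilities at or below the observed probability = 0.581055.
Step 5: alpha = 0.1. fail to reject H0.

n_eff = 13, pos = 8, neg = 5, p = 0.581055, fail to reject H0.


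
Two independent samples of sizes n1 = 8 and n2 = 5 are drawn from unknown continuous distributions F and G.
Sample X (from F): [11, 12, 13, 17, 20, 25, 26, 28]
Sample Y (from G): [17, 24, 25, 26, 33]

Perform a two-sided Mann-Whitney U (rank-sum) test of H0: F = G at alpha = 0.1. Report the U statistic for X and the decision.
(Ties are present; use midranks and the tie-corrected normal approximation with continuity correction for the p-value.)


Step 1: Combine and sort all 13 observations; assign midranks.
sorted (value, group): (11,X), (12,X), (13,X), (17,X), (17,Y), (20,X), (24,Y), (25,X), (25,Y), (26,X), (26,Y), (28,X), (33,Y)
ranks: 11->1, 12->2, 13->3, 17->4.5, 17->4.5, 20->6, 24->7, 25->8.5, 25->8.5, 26->10.5, 26->10.5, 28->12, 33->13
Step 2: Rank sum for X: R1 = 1 + 2 + 3 + 4.5 + 6 + 8.5 + 10.5 + 12 = 47.5.
Step 3: U_X = R1 - n1(n1+1)/2 = 47.5 - 8*9/2 = 47.5 - 36 = 11.5.
       U_Y = n1*n2 - U_X = 40 - 11.5 = 28.5.
Step 4: Ties are present, so use the tie-corrected normal approximation (with continuity correction) for the p-value.
Step 5: p-value = 0.239620; compare to alpha = 0.1. fail to reject H0.

U_X = 11.5, p = 0.239620, fail to reject H0 at alpha = 0.1.


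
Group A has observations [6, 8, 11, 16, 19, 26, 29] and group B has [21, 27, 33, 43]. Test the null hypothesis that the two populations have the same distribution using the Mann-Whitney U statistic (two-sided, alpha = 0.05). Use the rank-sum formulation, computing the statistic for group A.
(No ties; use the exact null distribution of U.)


Step 1: Combine and sort all 11 observations; assign midranks.
sorted (value, group): (6,X), (8,X), (11,X), (16,X), (19,X), (21,Y), (26,X), (27,Y), (29,X), (33,Y), (43,Y)
ranks: 6->1, 8->2, 11->3, 16->4, 19->5, 21->6, 26->7, 27->8, 29->9, 33->10, 43->11
Step 2: Rank sum for X: R1 = 1 + 2 + 3 + 4 + 5 + 7 + 9 = 31.
Step 3: U_X = R1 - n1(n1+1)/2 = 31 - 7*8/2 = 31 - 28 = 3.
       U_Y = n1*n2 - U_X = 28 - 3 = 25.
Step 4: No ties, so the exact null distribution of U (based on enumerating the C(11,7) = 330 equally likely rank assignments) gives the two-sided p-value.
Step 5: p-value = 0.042424; compare to alpha = 0.05. reject H0.

U_X = 3, p = 0.042424, reject H0 at alpha = 0.05.


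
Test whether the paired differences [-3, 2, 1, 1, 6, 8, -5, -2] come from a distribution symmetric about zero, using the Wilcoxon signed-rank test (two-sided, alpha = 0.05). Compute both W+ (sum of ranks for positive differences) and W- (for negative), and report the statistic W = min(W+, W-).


Step 1: Drop any zero differences (none here) and take |d_i|.
|d| = [3, 2, 1, 1, 6, 8, 5, 2]
Step 2: Midrank |d_i| (ties get averaged ranks).
ranks: |3|->5, |2|->3.5, |1|->1.5, |1|->1.5, |6|->7, |8|->8, |5|->6, |2|->3.5
Step 3: Attach original signs; sum ranks with positive sign and with negative sign.
W+ = 3.5 + 1.5 + 1.5 + 7 + 8 = 21.5
W- = 5 + 6 + 3.5 = 14.5
(Check: W+ + W- = 36 should equal n(n+1)/2 = 36.)
Step 4: Test statistic W = min(W+, W-) = 14.5.
Step 5: Ties in |d|, so use the tie-corrected normal approximation.
        E[W] = n(n+1)/4 = 8*9/4 = 18.
        Tie groups: |d|=1 (t=2), |d|=2 (t=2); sum(t^3 - t) = 12.
        Var[W] = n(n+1)(2n+1)/24 - sum(t^3-t)/48 = 1224/24 - 12/48 = 50.75.
        z = (W - E[W]) / sqrt(Var[W]) = (14.5 - 18) / 7.1239 = -0.4913.
        Two-sided p = 2*Phi(z) = 0.623212.
Step 6: alpha = 0.05. fail to reject H0.

W+ = 21.5, W- = 14.5, W = min = 14.5, p = 0.623212, fail to reject H0.


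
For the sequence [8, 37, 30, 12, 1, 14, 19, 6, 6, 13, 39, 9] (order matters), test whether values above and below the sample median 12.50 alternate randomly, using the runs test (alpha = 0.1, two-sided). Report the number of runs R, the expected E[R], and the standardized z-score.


Step 1: Compute median = 12.50; label A = above, B = below.
Labels in order: BAABBAABBAAB  (n_A = 6, n_B = 6)
Step 2: Count runs R = 7.
Step 3: Under H0 (random ordering), E[R] = 2*n_A*n_B/(n_A+n_B) + 1 = 2*6*6/12 + 1 = 7.0000.
        Var[R] = 2*n_A*n_B*(2*n_A*n_B - n_A - n_B) / ((n_A+n_B)^2 * (n_A+n_B-1)) = 4320/1584 = 2.7273.
        SD[R] = 1.6514.
Step 4: R = E[R], so z = 0 with no continuity correction.
Step 5: Two-sided p-value via normal approximation = 2*(1 - Phi(|z|)) = 1.000000.
Step 6: alpha = 0.1. fail to reject H0.

R = 7, z = 0.0000, p = 1.000000, fail to reject H0.


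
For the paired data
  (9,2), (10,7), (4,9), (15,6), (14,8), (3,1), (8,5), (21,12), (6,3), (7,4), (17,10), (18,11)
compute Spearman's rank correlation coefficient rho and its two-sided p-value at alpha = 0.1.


Step 1: Rank x and y separately (midranks; no ties here).
rank(x): 9->6, 10->7, 4->2, 15->9, 14->8, 3->1, 8->5, 21->12, 6->3, 7->4, 17->10, 18->11
rank(y): 2->2, 7->7, 9->9, 6->6, 8->8, 1->1, 5->5, 12->12, 3->3, 4->4, 10->10, 11->11
Step 2: d_i = R_x(i) - R_y(i); compute d_i^2.
  (6-2)^2=16, (7-7)^2=0, (2-9)^2=49, (9-6)^2=9, (8-8)^2=0, (1-1)^2=0, (5-5)^2=0, (12-12)^2=0, (3-3)^2=0, (4-4)^2=0, (10-10)^2=0, (11-11)^2=0
sum(d^2) = 74.
Step 3: rho = 1 - 6*74 / (12*(12^2 - 1)) = 1 - 444/1716 = 0.741259.
Step 4: Under H0, t = rho * sqrt((n-2)/(1-rho^2)) = 3.4923 ~ t(10).
Step 5: Two-sided p-value from the t-distribution with 10 df = 0.005801.
Step 6: alpha = 0.1. reject H0.

rho = 0.7413, p = 0.005801, reject H0 at alpha = 0.1.


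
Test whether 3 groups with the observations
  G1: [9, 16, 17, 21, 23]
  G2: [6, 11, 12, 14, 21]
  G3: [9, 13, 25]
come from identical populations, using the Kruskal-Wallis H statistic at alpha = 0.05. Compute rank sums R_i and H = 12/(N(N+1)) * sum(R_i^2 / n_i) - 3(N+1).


Step 1: Combine all N = 13 observations and assign midranks.
sorted (value, group, rank): (6,G2,1), (9,G1,2.5), (9,G3,2.5), (11,G2,4), (12,G2,5), (13,G3,6), (14,G2,7), (16,G1,8), (17,G1,9), (21,G1,10.5), (21,G2,10.5), (23,G1,12), (25,G3,13)
Step 2: Sum ranks within each group.
R_1 = 42 (n_1 = 5)
R_2 = 27.5 (n_2 = 5)
R_3 = 21.5 (n_3 = 3)
Step 3: H = 12/(N(N+1)) * sum(R_i^2/n_i) - 3(N+1)
     = 12/(13*14) * (42^2/5 + 27.5^2/5 + 21.5^2/3) - 3*14
     = 0.065934 * 658.133 - 42
     = 1.393407.
Step 4: Ties present; correction factor C = 1 - 12/(13^3 - 13) = 0.994505. Corrected H = 1.393407 / 0.994505 = 1.401105.
Step 5: Under H0, H ~ chi^2(2); p-value = 0.496311.
Step 6: alpha = 0.05. fail to reject H0.

H = 1.4011, df = 2, p = 0.496311, fail to reject H0.


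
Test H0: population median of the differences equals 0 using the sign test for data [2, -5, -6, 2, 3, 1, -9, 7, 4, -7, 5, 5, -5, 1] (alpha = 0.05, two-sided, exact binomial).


Step 1: Discard zero differences. Original n = 14; n_eff = number of nonzero differences = 14.
Nonzero differences (with sign): +2, -5, -6, +2, +3, +1, -9, +7, +4, -7, +5, +5, -5, +1
Step 2: Count signs: positive = 9, negative = 5.
Step 3: Under H0: P(positive) = 0.5, so the number of positives S ~ Bin(14, 0.5).
Step 4: Two-sided exact p-value = sum of Bin(14,0.5) probabilities at or below the observed probability = 0.423950.
Step 5: alpha = 0.05. fail to reject H0.

n_eff = 14, pos = 9, neg = 5, p = 0.423950, fail to reject H0.


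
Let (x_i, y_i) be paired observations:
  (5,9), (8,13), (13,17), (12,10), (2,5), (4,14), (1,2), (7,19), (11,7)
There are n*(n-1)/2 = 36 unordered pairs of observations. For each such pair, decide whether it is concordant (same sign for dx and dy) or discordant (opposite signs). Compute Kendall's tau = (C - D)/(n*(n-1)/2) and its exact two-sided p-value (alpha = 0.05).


Step 1: Enumerate the 36 unordered pairs (i,j) with i<j and classify each by sign(x_j-x_i) * sign(y_j-y_i).
  (1,2):dx=+3,dy=+4->C; (1,3):dx=+8,dy=+8->C; (1,4):dx=+7,dy=+1->C; (1,5):dx=-3,dy=-4->C
  (1,6):dx=-1,dy=+5->D; (1,7):dx=-4,dy=-7->C; (1,8):dx=+2,dy=+10->C; (1,9):dx=+6,dy=-2->D
  (2,3):dx=+5,dy=+4->C; (2,4):dx=+4,dy=-3->D; (2,5):dx=-6,dy=-8->C; (2,6):dx=-4,dy=+1->D
  (2,7):dx=-7,dy=-11->C; (2,8):dx=-1,dy=+6->D; (2,9):dx=+3,dy=-6->D; (3,4):dx=-1,dy=-7->C
  (3,5):dx=-11,dy=-12->C; (3,6):dx=-9,dy=-3->C; (3,7):dx=-12,dy=-15->C; (3,8):dx=-6,dy=+2->D
  (3,9):dx=-2,dy=-10->C; (4,5):dx=-10,dy=-5->C; (4,6):dx=-8,dy=+4->D; (4,7):dx=-11,dy=-8->C
  (4,8):dx=-5,dy=+9->D; (4,9):dx=-1,dy=-3->C; (5,6):dx=+2,dy=+9->C; (5,7):dx=-1,dy=-3->C
  (5,8):dx=+5,dy=+14->C; (5,9):dx=+9,dy=+2->C; (6,7):dx=-3,dy=-12->C; (6,8):dx=+3,dy=+5->C
  (6,9):dx=+7,dy=-7->D; (7,8):dx=+6,dy=+17->C; (7,9):dx=+10,dy=+5->C; (8,9):dx=+4,dy=-12->D
Step 2: C = 25, D = 11, total pairs = 36.
Step 3: tau = (C - D)/(n(n-1)/2) = (25 - 11)/36 = 0.388889.
Step 4: Exact two-sided p-value (enumerate n! = 362880 permutations of y under H0): p = 0.180181.
Step 5: alpha = 0.05. fail to reject H0.

tau_b = 0.3889 (C=25, D=11), p = 0.180181, fail to reject H0.


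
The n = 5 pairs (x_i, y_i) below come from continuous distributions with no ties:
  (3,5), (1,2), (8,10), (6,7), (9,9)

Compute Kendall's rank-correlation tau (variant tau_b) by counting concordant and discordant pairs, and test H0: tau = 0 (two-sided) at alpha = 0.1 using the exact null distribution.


Step 1: Enumerate the 10 unordered pairs (i,j) with i<j and classify each by sign(x_j-x_i) * sign(y_j-y_i).
  (1,2):dx=-2,dy=-3->C; (1,3):dx=+5,dy=+5->C; (1,4):dx=+3,dy=+2->C; (1,5):dx=+6,dy=+4->C
  (2,3):dx=+7,dy=+8->C; (2,4):dx=+5,dy=+5->C; (2,5):dx=+8,dy=+7->C; (3,4):dx=-2,dy=-3->C
  (3,5):dx=+1,dy=-1->D; (4,5):dx=+3,dy=+2->C
Step 2: C = 9, D = 1, total pairs = 10.
Step 3: tau = (C - D)/(n(n-1)/2) = (9 - 1)/10 = 0.800000.
Step 4: Exact two-sided p-value (enumerate n! = 120 permutations of y under H0): p = 0.083333.
Step 5: alpha = 0.1. reject H0.

tau_b = 0.8000 (C=9, D=1), p = 0.083333, reject H0.


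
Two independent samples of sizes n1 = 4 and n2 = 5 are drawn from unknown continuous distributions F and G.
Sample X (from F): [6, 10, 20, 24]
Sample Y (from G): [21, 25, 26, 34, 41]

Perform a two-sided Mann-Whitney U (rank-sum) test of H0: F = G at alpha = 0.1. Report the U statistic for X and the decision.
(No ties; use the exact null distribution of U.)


Step 1: Combine and sort all 9 observations; assign midranks.
sorted (value, group): (6,X), (10,X), (20,X), (21,Y), (24,X), (25,Y), (26,Y), (34,Y), (41,Y)
ranks: 6->1, 10->2, 20->3, 21->4, 24->5, 25->6, 26->7, 34->8, 41->9
Step 2: Rank sum for X: R1 = 1 + 2 + 3 + 5 = 11.
Step 3: U_X = R1 - n1(n1+1)/2 = 11 - 4*5/2 = 11 - 10 = 1.
       U_Y = n1*n2 - U_X = 20 - 1 = 19.
Step 4: No ties, so the exact null distribution of U (based on enumerating the C(9,4) = 126 equally likely rank assignments) gives the two-sided p-value.
Step 5: p-value = 0.031746; compare to alpha = 0.1. reject H0.

U_X = 1, p = 0.031746, reject H0 at alpha = 0.1.


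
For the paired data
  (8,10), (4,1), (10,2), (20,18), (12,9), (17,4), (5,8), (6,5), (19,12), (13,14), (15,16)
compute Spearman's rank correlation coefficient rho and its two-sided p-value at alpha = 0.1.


Step 1: Rank x and y separately (midranks; no ties here).
rank(x): 8->4, 4->1, 10->5, 20->11, 12->6, 17->9, 5->2, 6->3, 19->10, 13->7, 15->8
rank(y): 10->7, 1->1, 2->2, 18->11, 9->6, 4->3, 8->5, 5->4, 12->8, 14->9, 16->10
Step 2: d_i = R_x(i) - R_y(i); compute d_i^2.
  (4-7)^2=9, (1-1)^2=0, (5-2)^2=9, (11-11)^2=0, (6-6)^2=0, (9-3)^2=36, (2-5)^2=9, (3-4)^2=1, (10-8)^2=4, (7-9)^2=4, (8-10)^2=4
sum(d^2) = 76.
Step 3: rho = 1 - 6*76 / (11*(11^2 - 1)) = 1 - 456/1320 = 0.654545.
Step 4: Under H0, t = rho * sqrt((n-2)/(1-rho^2)) = 2.5973 ~ t(9).
Step 5: Two-sided p-value from the t-distribution with 9 df = 0.028865.
Step 6: alpha = 0.1. reject H0.

rho = 0.6545, p = 0.028865, reject H0 at alpha = 0.1.


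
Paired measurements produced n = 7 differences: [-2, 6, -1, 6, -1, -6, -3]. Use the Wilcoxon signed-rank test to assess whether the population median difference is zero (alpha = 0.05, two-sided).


Step 1: Drop any zero differences (none here) and take |d_i|.
|d| = [2, 6, 1, 6, 1, 6, 3]
Step 2: Midrank |d_i| (ties get averaged ranks).
ranks: |2|->3, |6|->6, |1|->1.5, |6|->6, |1|->1.5, |6|->6, |3|->4
Step 3: Attach original signs; sum ranks with positive sign and with negative sign.
W+ = 6 + 6 = 12
W- = 3 + 1.5 + 1.5 + 6 + 4 = 16
(Check: W+ + W- = 28 should equal n(n+1)/2 = 28.)
Step 4: Test statistic W = min(W+, W-) = 12.
Step 5: Ties in |d|, so use the tie-corrected normal approximation.
        E[W] = n(n+1)/4 = 7*8/4 = 14.
        Tie groups: |d|=1 (t=2), |d|=6 (t=3); sum(t^3 - t) = 30.
        Var[W] = n(n+1)(2n+1)/24 - sum(t^3-t)/48 = 840/24 - 30/48 = 34.375.
        z = (W - E[W]) / sqrt(Var[W]) = (12 - 14) / 5.8630 = -0.3411.
        Two-sided p = 2*Phi(z) = 0.733012.
Step 6: alpha = 0.05. fail to reject H0.

W+ = 12, W- = 16, W = min = 12, p = 0.733012, fail to reject H0.


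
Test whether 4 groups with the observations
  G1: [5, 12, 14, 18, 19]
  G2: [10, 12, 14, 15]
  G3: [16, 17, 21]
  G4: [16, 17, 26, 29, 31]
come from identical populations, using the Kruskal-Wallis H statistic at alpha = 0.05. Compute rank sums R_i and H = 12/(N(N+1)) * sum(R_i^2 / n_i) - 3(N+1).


Step 1: Combine all N = 17 observations and assign midranks.
sorted (value, group, rank): (5,G1,1), (10,G2,2), (12,G1,3.5), (12,G2,3.5), (14,G1,5.5), (14,G2,5.5), (15,G2,7), (16,G3,8.5), (16,G4,8.5), (17,G3,10.5), (17,G4,10.5), (18,G1,12), (19,G1,13), (21,G3,14), (26,G4,15), (29,G4,16), (31,G4,17)
Step 2: Sum ranks within each group.
R_1 = 35 (n_1 = 5)
R_2 = 18 (n_2 = 4)
R_3 = 33 (n_3 = 3)
R_4 = 67 (n_4 = 5)
Step 3: H = 12/(N(N+1)) * sum(R_i^2/n_i) - 3(N+1)
     = 12/(17*18) * (35^2/5 + 18^2/4 + 33^2/3 + 67^2/5) - 3*18
     = 0.039216 * 1586.8 - 54
     = 8.227451.
Step 4: Ties present; correction factor C = 1 - 24/(17^3 - 17) = 0.995098. Corrected H = 8.227451 / 0.995098 = 8.267980.
Step 5: Under H0, H ~ chi^2(3); p-value = 0.040786.
Step 6: alpha = 0.05. reject H0.

H = 8.2680, df = 3, p = 0.040786, reject H0.


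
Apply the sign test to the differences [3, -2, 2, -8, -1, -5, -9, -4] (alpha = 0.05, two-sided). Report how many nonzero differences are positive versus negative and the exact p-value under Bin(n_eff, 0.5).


Step 1: Discard zero differences. Original n = 8; n_eff = number of nonzero differences = 8.
Nonzero differences (with sign): +3, -2, +2, -8, -1, -5, -9, -4
Step 2: Count signs: positive = 2, negative = 6.
Step 3: Under H0: P(positive) = 0.5, so the number of positives S ~ Bin(8, 0.5).
Step 4: Two-sided exact p-value = sum of Bin(8,0.5) probabilities at or below the observed probability = 0.289062.
Step 5: alpha = 0.05. fail to reject H0.

n_eff = 8, pos = 2, neg = 6, p = 0.289062, fail to reject H0.


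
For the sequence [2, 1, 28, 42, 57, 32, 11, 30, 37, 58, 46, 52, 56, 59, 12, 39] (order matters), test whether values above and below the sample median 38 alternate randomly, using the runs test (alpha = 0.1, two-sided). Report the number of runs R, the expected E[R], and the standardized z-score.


Step 1: Compute median = 38; label A = above, B = below.
Labels in order: BBBAABBBBAAAAABA  (n_A = 8, n_B = 8)
Step 2: Count runs R = 6.
Step 3: Under H0 (random ordering), E[R] = 2*n_A*n_B/(n_A+n_B) + 1 = 2*8*8/16 + 1 = 9.0000.
        Var[R] = 2*n_A*n_B*(2*n_A*n_B - n_A - n_B) / ((n_A+n_B)^2 * (n_A+n_B-1)) = 14336/3840 = 3.7333.
        SD[R] = 1.9322.
Step 4: Continuity-corrected z = (R + 0.5 - E[R]) / SD[R] = (6 + 0.5 - 9.0000) / 1.9322 = -1.2939.
Step 5: Two-sided p-value via normal approximation = 2*(1 - Phi(|z|)) = 0.195709.
Step 6: alpha = 0.1. fail to reject H0.

R = 6, z = -1.2939, p = 0.195709, fail to reject H0.


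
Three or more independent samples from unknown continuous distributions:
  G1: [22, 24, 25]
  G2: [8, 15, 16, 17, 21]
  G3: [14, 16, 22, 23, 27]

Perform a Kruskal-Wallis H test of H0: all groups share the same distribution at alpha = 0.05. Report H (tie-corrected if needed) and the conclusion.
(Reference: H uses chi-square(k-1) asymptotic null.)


Step 1: Combine all N = 13 observations and assign midranks.
sorted (value, group, rank): (8,G2,1), (14,G3,2), (15,G2,3), (16,G2,4.5), (16,G3,4.5), (17,G2,6), (21,G2,7), (22,G1,8.5), (22,G3,8.5), (23,G3,10), (24,G1,11), (25,G1,12), (27,G3,13)
Step 2: Sum ranks within each group.
R_1 = 31.5 (n_1 = 3)
R_2 = 21.5 (n_2 = 5)
R_3 = 38 (n_3 = 5)
Step 3: H = 12/(N(N+1)) * sum(R_i^2/n_i) - 3(N+1)
     = 12/(13*14) * (31.5^2/3 + 21.5^2/5 + 38^2/5) - 3*14
     = 0.065934 * 712 - 42
     = 4.945055.
Step 4: Ties present; correction factor C = 1 - 12/(13^3 - 13) = 0.994505. Corrected H = 4.945055 / 0.994505 = 4.972376.
Step 5: Under H0, H ~ chi^2(2); p-value = 0.083227.
Step 6: alpha = 0.05. fail to reject H0.

H = 4.9724, df = 2, p = 0.083227, fail to reject H0.


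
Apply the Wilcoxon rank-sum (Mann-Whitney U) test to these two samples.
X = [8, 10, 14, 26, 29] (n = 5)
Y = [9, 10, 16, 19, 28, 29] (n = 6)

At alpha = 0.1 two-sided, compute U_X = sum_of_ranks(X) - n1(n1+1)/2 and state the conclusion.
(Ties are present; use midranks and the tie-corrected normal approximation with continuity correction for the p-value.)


Step 1: Combine and sort all 11 observations; assign midranks.
sorted (value, group): (8,X), (9,Y), (10,X), (10,Y), (14,X), (16,Y), (19,Y), (26,X), (28,Y), (29,X), (29,Y)
ranks: 8->1, 9->2, 10->3.5, 10->3.5, 14->5, 16->6, 19->7, 26->8, 28->9, 29->10.5, 29->10.5
Step 2: Rank sum for X: R1 = 1 + 3.5 + 5 + 8 + 10.5 = 28.
Step 3: U_X = R1 - n1(n1+1)/2 = 28 - 5*6/2 = 28 - 15 = 13.
       U_Y = n1*n2 - U_X = 30 - 13 = 17.
Step 4: Ties are present, so use the tie-corrected normal approximation (with continuity correction) for the p-value.
Step 5: p-value = 0.783228; compare to alpha = 0.1. fail to reject H0.

U_X = 13, p = 0.783228, fail to reject H0 at alpha = 0.1.


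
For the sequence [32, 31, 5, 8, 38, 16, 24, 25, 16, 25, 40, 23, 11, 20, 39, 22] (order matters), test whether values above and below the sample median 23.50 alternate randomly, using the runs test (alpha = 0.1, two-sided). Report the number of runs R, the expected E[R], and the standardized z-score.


Step 1: Compute median = 23.50; label A = above, B = below.
Labels in order: AABBABAABAABBBAB  (n_A = 8, n_B = 8)
Step 2: Count runs R = 10.
Step 3: Under H0 (random ordering), E[R] = 2*n_A*n_B/(n_A+n_B) + 1 = 2*8*8/16 + 1 = 9.0000.
        Var[R] = 2*n_A*n_B*(2*n_A*n_B - n_A - n_B) / ((n_A+n_B)^2 * (n_A+n_B-1)) = 14336/3840 = 3.7333.
        SD[R] = 1.9322.
Step 4: Continuity-corrected z = (R - 0.5 - E[R]) / SD[R] = (10 - 0.5 - 9.0000) / 1.9322 = 0.2588.
Step 5: Two-sided p-value via normal approximation = 2*(1 - Phi(|z|)) = 0.795809.
Step 6: alpha = 0.1. fail to reject H0.

R = 10, z = 0.2588, p = 0.795809, fail to reject H0.


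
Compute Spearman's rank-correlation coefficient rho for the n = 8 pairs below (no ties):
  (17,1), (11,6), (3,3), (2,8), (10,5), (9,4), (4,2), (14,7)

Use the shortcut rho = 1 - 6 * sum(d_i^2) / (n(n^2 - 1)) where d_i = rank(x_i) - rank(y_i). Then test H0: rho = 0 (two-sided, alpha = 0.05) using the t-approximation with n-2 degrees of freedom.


Step 1: Rank x and y separately (midranks; no ties here).
rank(x): 17->8, 11->6, 3->2, 2->1, 10->5, 9->4, 4->3, 14->7
rank(y): 1->1, 6->6, 3->3, 8->8, 5->5, 4->4, 2->2, 7->7
Step 2: d_i = R_x(i) - R_y(i); compute d_i^2.
  (8-1)^2=49, (6-6)^2=0, (2-3)^2=1, (1-8)^2=49, (5-5)^2=0, (4-4)^2=0, (3-2)^2=1, (7-7)^2=0
sum(d^2) = 100.
Step 3: rho = 1 - 6*100 / (8*(8^2 - 1)) = 1 - 600/504 = -0.190476.
Step 4: Under H0, t = rho * sqrt((n-2)/(1-rho^2)) = -0.4753 ~ t(6).
Step 5: Two-sided p-value from the t-distribution with 6 df = 0.651401.
Step 6: alpha = 0.05. fail to reject H0.

rho = -0.1905, p = 0.651401, fail to reject H0 at alpha = 0.05.


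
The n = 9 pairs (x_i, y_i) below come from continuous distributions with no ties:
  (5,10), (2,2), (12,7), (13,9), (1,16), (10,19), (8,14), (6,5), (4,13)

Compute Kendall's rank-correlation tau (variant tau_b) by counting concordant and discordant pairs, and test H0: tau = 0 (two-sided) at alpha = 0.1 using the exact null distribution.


Step 1: Enumerate the 36 unordered pairs (i,j) with i<j and classify each by sign(x_j-x_i) * sign(y_j-y_i).
  (1,2):dx=-3,dy=-8->C; (1,3):dx=+7,dy=-3->D; (1,4):dx=+8,dy=-1->D; (1,5):dx=-4,dy=+6->D
  (1,6):dx=+5,dy=+9->C; (1,7):dx=+3,dy=+4->C; (1,8):dx=+1,dy=-5->D; (1,9):dx=-1,dy=+3->D
  (2,3):dx=+10,dy=+5->C; (2,4):dx=+11,dy=+7->C; (2,5):dx=-1,dy=+14->D; (2,6):dx=+8,dy=+17->C
  (2,7):dx=+6,dy=+12->C; (2,8):dx=+4,dy=+3->C; (2,9):dx=+2,dy=+11->C; (3,4):dx=+1,dy=+2->C
  (3,5):dx=-11,dy=+9->D; (3,6):dx=-2,dy=+12->D; (3,7):dx=-4,dy=+7->D; (3,8):dx=-6,dy=-2->C
  (3,9):dx=-8,dy=+6->D; (4,5):dx=-12,dy=+7->D; (4,6):dx=-3,dy=+10->D; (4,7):dx=-5,dy=+5->D
  (4,8):dx=-7,dy=-4->C; (4,9):dx=-9,dy=+4->D; (5,6):dx=+9,dy=+3->C; (5,7):dx=+7,dy=-2->D
  (5,8):dx=+5,dy=-11->D; (5,9):dx=+3,dy=-3->D; (6,7):dx=-2,dy=-5->C; (6,8):dx=-4,dy=-14->C
  (6,9):dx=-6,dy=-6->C; (7,8):dx=-2,dy=-9->C; (7,9):dx=-4,dy=-1->C; (8,9):dx=-2,dy=+8->D
Step 2: C = 18, D = 18, total pairs = 36.
Step 3: tau = (C - D)/(n(n-1)/2) = (18 - 18)/36 = 0.000000.
Step 4: Exact two-sided p-value (enumerate n! = 362880 permutations of y under H0): p = 1.000000.
Step 5: alpha = 0.1. fail to reject H0.

tau_b = 0.0000 (C=18, D=18), p = 1.000000, fail to reject H0.


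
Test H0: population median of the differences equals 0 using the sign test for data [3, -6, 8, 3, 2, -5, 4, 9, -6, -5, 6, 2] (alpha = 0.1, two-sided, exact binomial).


Step 1: Discard zero differences. Original n = 12; n_eff = number of nonzero differences = 12.
Nonzero differences (with sign): +3, -6, +8, +3, +2, -5, +4, +9, -6, -5, +6, +2
Step 2: Count signs: positive = 8, negative = 4.
Step 3: Under H0: P(positive) = 0.5, so the number of positives S ~ Bin(12, 0.5).
Step 4: Two-sided exact p-value = sum of Bin(12,0.5) probabilities at or below the observed probability = 0.387695.
Step 5: alpha = 0.1. fail to reject H0.

n_eff = 12, pos = 8, neg = 4, p = 0.387695, fail to reject H0.


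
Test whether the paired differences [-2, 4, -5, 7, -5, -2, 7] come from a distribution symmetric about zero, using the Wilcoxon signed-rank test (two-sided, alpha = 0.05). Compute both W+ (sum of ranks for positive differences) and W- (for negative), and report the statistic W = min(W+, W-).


Step 1: Drop any zero differences (none here) and take |d_i|.
|d| = [2, 4, 5, 7, 5, 2, 7]
Step 2: Midrank |d_i| (ties get averaged ranks).
ranks: |2|->1.5, |4|->3, |5|->4.5, |7|->6.5, |5|->4.5, |2|->1.5, |7|->6.5
Step 3: Attach original signs; sum ranks with positive sign and with negative sign.
W+ = 3 + 6.5 + 6.5 = 16
W- = 1.5 + 4.5 + 4.5 + 1.5 = 12
(Check: W+ + W- = 28 should equal n(n+1)/2 = 28.)
Step 4: Test statistic W = min(W+, W-) = 12.
Step 5: Ties in |d|, so use the tie-corrected normal approximation.
        E[W] = n(n+1)/4 = 7*8/4 = 14.
        Tie groups: |d|=2 (t=2), |d|=5 (t=2), |d|=7 (t=2); sum(t^3 - t) = 18.
        Var[W] = n(n+1)(2n+1)/24 - sum(t^3-t)/48 = 840/24 - 18/48 = 34.625.
        z = (W - E[W]) / sqrt(Var[W]) = (12 - 14) / 5.8843 = -0.3399.
        Two-sided p = 2*Phi(z) = 0.733941.
Step 6: alpha = 0.05. fail to reject H0.

W+ = 16, W- = 12, W = min = 12, p = 0.733941, fail to reject H0.


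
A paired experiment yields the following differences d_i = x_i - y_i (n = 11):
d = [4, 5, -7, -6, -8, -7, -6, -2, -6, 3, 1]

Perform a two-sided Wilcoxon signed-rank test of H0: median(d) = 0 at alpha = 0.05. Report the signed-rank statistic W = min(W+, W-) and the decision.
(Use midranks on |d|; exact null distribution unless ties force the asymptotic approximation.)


Step 1: Drop any zero differences (none here) and take |d_i|.
|d| = [4, 5, 7, 6, 8, 7, 6, 2, 6, 3, 1]
Step 2: Midrank |d_i| (ties get averaged ranks).
ranks: |4|->4, |5|->5, |7|->9.5, |6|->7, |8|->11, |7|->9.5, |6|->7, |2|->2, |6|->7, |3|->3, |1|->1
Step 3: Attach original signs; sum ranks with positive sign and with negative sign.
W+ = 4 + 5 + 3 + 1 = 13
W- = 9.5 + 7 + 11 + 9.5 + 7 + 2 + 7 = 53
(Check: W+ + W- = 66 should equal n(n+1)/2 = 66.)
Step 4: Test statistic W = min(W+, W-) = 13.
Step 5: Ties in |d|, so use the tie-corrected normal approximation.
        E[W] = n(n+1)/4 = 11*12/4 = 33.
        Tie groups: |d|=6 (t=3), |d|=7 (t=2); sum(t^3 - t) = 30.
        Var[W] = n(n+1)(2n+1)/24 - sum(t^3-t)/48 = 3036/24 - 30/48 = 125.875.
        z = (W - E[W]) / sqrt(Var[W]) = (13 - 33) / 11.2194 = -1.7826.
        Two-sided p = 2*Phi(z) = 0.074647.
Step 6: alpha = 0.05. fail to reject H0.

W+ = 13, W- = 53, W = min = 13, p = 0.074647, fail to reject H0.


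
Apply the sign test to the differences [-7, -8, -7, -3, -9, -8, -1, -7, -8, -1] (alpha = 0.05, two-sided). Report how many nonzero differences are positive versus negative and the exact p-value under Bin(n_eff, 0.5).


Step 1: Discard zero differences. Original n = 10; n_eff = number of nonzero differences = 10.
Nonzero differences (with sign): -7, -8, -7, -3, -9, -8, -1, -7, -8, -1
Step 2: Count signs: positive = 0, negative = 10.
Step 3: Under H0: P(positive) = 0.5, so the number of positives S ~ Bin(10, 0.5).
Step 4: Two-sided exact p-value = sum of Bin(10,0.5) probabilities at or below the observed probability = 0.001953.
Step 5: alpha = 0.05. reject H0.

n_eff = 10, pos = 0, neg = 10, p = 0.001953, reject H0.


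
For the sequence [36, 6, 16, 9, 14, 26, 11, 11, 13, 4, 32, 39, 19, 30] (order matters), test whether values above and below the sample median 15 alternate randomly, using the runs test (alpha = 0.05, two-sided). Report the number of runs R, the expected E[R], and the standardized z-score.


Step 1: Compute median = 15; label A = above, B = below.
Labels in order: ABABBABBBBAAAA  (n_A = 7, n_B = 7)
Step 2: Count runs R = 7.
Step 3: Under H0 (random ordering), E[R] = 2*n_A*n_B/(n_A+n_B) + 1 = 2*7*7/14 + 1 = 8.0000.
        Var[R] = 2*n_A*n_B*(2*n_A*n_B - n_A - n_B) / ((n_A+n_B)^2 * (n_A+n_B-1)) = 8232/2548 = 3.2308.
        SD[R] = 1.7974.
Step 4: Continuity-corrected z = (R + 0.5 - E[R]) / SD[R] = (7 + 0.5 - 8.0000) / 1.7974 = -0.2782.
Step 5: Two-sided p-value via normal approximation = 2*(1 - Phi(|z|)) = 0.780879.
Step 6: alpha = 0.05. fail to reject H0.

R = 7, z = -0.2782, p = 0.780879, fail to reject H0.


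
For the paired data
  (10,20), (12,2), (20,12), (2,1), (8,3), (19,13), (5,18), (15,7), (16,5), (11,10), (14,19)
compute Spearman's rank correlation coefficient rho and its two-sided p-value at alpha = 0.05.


Step 1: Rank x and y separately (midranks; no ties here).
rank(x): 10->4, 12->6, 20->11, 2->1, 8->3, 19->10, 5->2, 15->8, 16->9, 11->5, 14->7
rank(y): 20->11, 2->2, 12->7, 1->1, 3->3, 13->8, 18->9, 7->5, 5->4, 10->6, 19->10
Step 2: d_i = R_x(i) - R_y(i); compute d_i^2.
  (4-11)^2=49, (6-2)^2=16, (11-7)^2=16, (1-1)^2=0, (3-3)^2=0, (10-8)^2=4, (2-9)^2=49, (8-5)^2=9, (9-4)^2=25, (5-6)^2=1, (7-10)^2=9
sum(d^2) = 178.
Step 3: rho = 1 - 6*178 / (11*(11^2 - 1)) = 1 - 1068/1320 = 0.190909.
Step 4: Under H0, t = rho * sqrt((n-2)/(1-rho^2)) = 0.5835 ~ t(9).
Step 5: Two-sided p-value from the t-distribution with 9 df = 0.573913.
Step 6: alpha = 0.05. fail to reject H0.

rho = 0.1909, p = 0.573913, fail to reject H0 at alpha = 0.05.


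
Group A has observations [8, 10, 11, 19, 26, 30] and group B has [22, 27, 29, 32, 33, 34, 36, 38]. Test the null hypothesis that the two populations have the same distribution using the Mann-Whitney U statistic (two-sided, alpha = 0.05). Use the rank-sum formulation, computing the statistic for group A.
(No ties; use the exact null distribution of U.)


Step 1: Combine and sort all 14 observations; assign midranks.
sorted (value, group): (8,X), (10,X), (11,X), (19,X), (22,Y), (26,X), (27,Y), (29,Y), (30,X), (32,Y), (33,Y), (34,Y), (36,Y), (38,Y)
ranks: 8->1, 10->2, 11->3, 19->4, 22->5, 26->6, 27->7, 29->8, 30->9, 32->10, 33->11, 34->12, 36->13, 38->14
Step 2: Rank sum for X: R1 = 1 + 2 + 3 + 4 + 6 + 9 = 25.
Step 3: U_X = R1 - n1(n1+1)/2 = 25 - 6*7/2 = 25 - 21 = 4.
       U_Y = n1*n2 - U_X = 48 - 4 = 44.
Step 4: No ties, so the exact null distribution of U (based on enumerating the C(14,6) = 3003 equally likely rank assignments) gives the two-sided p-value.
Step 5: p-value = 0.007992; compare to alpha = 0.05. reject H0.

U_X = 4, p = 0.007992, reject H0 at alpha = 0.05.


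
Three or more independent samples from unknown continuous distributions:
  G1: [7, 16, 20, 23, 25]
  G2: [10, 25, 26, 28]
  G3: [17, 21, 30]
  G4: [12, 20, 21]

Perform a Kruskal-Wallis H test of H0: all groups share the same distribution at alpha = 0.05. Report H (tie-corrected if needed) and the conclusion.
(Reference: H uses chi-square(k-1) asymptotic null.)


Step 1: Combine all N = 15 observations and assign midranks.
sorted (value, group, rank): (7,G1,1), (10,G2,2), (12,G4,3), (16,G1,4), (17,G3,5), (20,G1,6.5), (20,G4,6.5), (21,G3,8.5), (21,G4,8.5), (23,G1,10), (25,G1,11.5), (25,G2,11.5), (26,G2,13), (28,G2,14), (30,G3,15)
Step 2: Sum ranks within each group.
R_1 = 33 (n_1 = 5)
R_2 = 40.5 (n_2 = 4)
R_3 = 28.5 (n_3 = 3)
R_4 = 18 (n_4 = 3)
Step 3: H = 12/(N(N+1)) * sum(R_i^2/n_i) - 3(N+1)
     = 12/(15*16) * (33^2/5 + 40.5^2/4 + 28.5^2/3 + 18^2/3) - 3*16
     = 0.050000 * 1006.61 - 48
     = 2.330625.
Step 4: Ties present; correction factor C = 1 - 18/(15^3 - 15) = 0.994643. Corrected H = 2.330625 / 0.994643 = 2.343178.
Step 5: Under H0, H ~ chi^2(3); p-value = 0.504300.
Step 6: alpha = 0.05. fail to reject H0.

H = 2.3432, df = 3, p = 0.504300, fail to reject H0.


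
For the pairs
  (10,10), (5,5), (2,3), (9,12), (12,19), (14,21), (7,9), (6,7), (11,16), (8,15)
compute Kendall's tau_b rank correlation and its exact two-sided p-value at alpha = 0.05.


Step 1: Enumerate the 45 unordered pairs (i,j) with i<j and classify each by sign(x_j-x_i) * sign(y_j-y_i).
  (1,2):dx=-5,dy=-5->C; (1,3):dx=-8,dy=-7->C; (1,4):dx=-1,dy=+2->D; (1,5):dx=+2,dy=+9->C
  (1,6):dx=+4,dy=+11->C; (1,7):dx=-3,dy=-1->C; (1,8):dx=-4,dy=-3->C; (1,9):dx=+1,dy=+6->C
  (1,10):dx=-2,dy=+5->D; (2,3):dx=-3,dy=-2->C; (2,4):dx=+4,dy=+7->C; (2,5):dx=+7,dy=+14->C
  (2,6):dx=+9,dy=+16->C; (2,7):dx=+2,dy=+4->C; (2,8):dx=+1,dy=+2->C; (2,9):dx=+6,dy=+11->C
  (2,10):dx=+3,dy=+10->C; (3,4):dx=+7,dy=+9->C; (3,5):dx=+10,dy=+16->C; (3,6):dx=+12,dy=+18->C
  (3,7):dx=+5,dy=+6->C; (3,8):dx=+4,dy=+4->C; (3,9):dx=+9,dy=+13->C; (3,10):dx=+6,dy=+12->C
  (4,5):dx=+3,dy=+7->C; (4,6):dx=+5,dy=+9->C; (4,7):dx=-2,dy=-3->C; (4,8):dx=-3,dy=-5->C
  (4,9):dx=+2,dy=+4->C; (4,10):dx=-1,dy=+3->D; (5,6):dx=+2,dy=+2->C; (5,7):dx=-5,dy=-10->C
  (5,8):dx=-6,dy=-12->C; (5,9):dx=-1,dy=-3->C; (5,10):dx=-4,dy=-4->C; (6,7):dx=-7,dy=-12->C
  (6,8):dx=-8,dy=-14->C; (6,9):dx=-3,dy=-5->C; (6,10):dx=-6,dy=-6->C; (7,8):dx=-1,dy=-2->C
  (7,9):dx=+4,dy=+7->C; (7,10):dx=+1,dy=+6->C; (8,9):dx=+5,dy=+9->C; (8,10):dx=+2,dy=+8->C
  (9,10):dx=-3,dy=-1->C
Step 2: C = 42, D = 3, total pairs = 45.
Step 3: tau = (C - D)/(n(n-1)/2) = (42 - 3)/45 = 0.866667.
Step 4: Exact two-sided p-value (enumerate n! = 3628800 permutations of y under H0): p = 0.000115.
Step 5: alpha = 0.05. reject H0.

tau_b = 0.8667 (C=42, D=3), p = 0.000115, reject H0.
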